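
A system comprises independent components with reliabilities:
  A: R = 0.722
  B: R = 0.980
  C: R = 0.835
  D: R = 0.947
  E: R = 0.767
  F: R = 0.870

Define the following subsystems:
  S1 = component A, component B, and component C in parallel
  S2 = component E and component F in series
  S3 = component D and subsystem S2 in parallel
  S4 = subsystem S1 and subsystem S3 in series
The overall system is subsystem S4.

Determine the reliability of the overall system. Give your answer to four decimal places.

Parallel (A, B, and C): 1 − (1 − 0.722000)(1 − 0.980000)(1 − 0.835000) = 0.999083
Series (E and F): 0.767000 × 0.870000 = 0.667290
Parallel (D and [0.667290]): 1 − (1 − 0.947000)(1 − 0.667290) = 0.982366
Series ([0.999083] and [0.982366]): 0.999083 × 0.982366 = 0.9815

0.9815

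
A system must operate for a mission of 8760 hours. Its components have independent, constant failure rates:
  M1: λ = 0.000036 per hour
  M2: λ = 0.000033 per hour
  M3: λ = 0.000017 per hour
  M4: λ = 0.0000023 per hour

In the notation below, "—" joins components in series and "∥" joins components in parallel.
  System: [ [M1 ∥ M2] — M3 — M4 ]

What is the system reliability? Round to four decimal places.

0.7871

R(M1) = exp(−0.000036 × 8760) = 0.729526
R(M2) = exp(−0.000033 × 8760) = 0.748952
R(M3) = exp(−0.000017 × 8760) = 0.861638
R(M4) = exp(−0.0000023 × 8760) = 0.980054
Parallel (M1 and M2): 1 − (1 − 0.729526)(1 − 0.748952) = 0.932098
Series ([0.932098], M3, and M4): 0.932098 × 0.861638 × 0.980054 = 0.7871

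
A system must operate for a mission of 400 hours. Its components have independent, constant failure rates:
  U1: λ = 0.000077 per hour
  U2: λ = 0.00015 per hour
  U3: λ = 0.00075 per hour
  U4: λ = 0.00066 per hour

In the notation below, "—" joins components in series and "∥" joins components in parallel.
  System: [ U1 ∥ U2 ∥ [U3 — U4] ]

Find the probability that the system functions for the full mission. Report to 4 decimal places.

0.9992

R(U1) = exp(−0.000077 × 400) = 0.969669
R(U2) = exp(−0.00015 × 400) = 0.941765
R(U3) = exp(−0.00075 × 400) = 0.740818
R(U4) = exp(−0.00066 × 400) = 0.767974
Series (U3 and U4): 0.740818 × 0.767974 = 0.568929
Parallel (U1, U2, and [0.568929]): 1 − (1 − 0.969669)(1 − 0.941765)(1 − 0.568929) = 0.9992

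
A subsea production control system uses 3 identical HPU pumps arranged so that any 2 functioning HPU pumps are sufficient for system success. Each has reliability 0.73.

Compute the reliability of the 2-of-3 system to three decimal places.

R = Σ_{i=2}^{3} C(3,i) p^i (1−p)^{3−i} with p = 0.73
C(3,2)·0.73^2·0.27^1 = 0.43165
C(3,3)·0.73^3·0.27^0 = 0.38902
Sum = 0.821

0.821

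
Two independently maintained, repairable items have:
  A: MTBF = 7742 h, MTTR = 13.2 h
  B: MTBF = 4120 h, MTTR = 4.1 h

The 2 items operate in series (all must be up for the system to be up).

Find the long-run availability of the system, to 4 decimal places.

A(A) = MTBF/(MTBF+MTTR) = 7742/(7742+13.2) = 0.998298
A(B) = MTBF/(MTBF+MTTR) = 4120/(4120+4.1) = 0.999006
Series availability: 0.998298 × 0.999006 = 0.9973

0.9973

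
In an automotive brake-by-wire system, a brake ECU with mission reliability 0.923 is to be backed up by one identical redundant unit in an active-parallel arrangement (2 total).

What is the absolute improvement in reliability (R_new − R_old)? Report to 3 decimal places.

R_before = 0.923
R_after = 1 − (1 − 0.923)^2 = 0.994
ΔR = 0.994 − 0.923 = 0.071

0.071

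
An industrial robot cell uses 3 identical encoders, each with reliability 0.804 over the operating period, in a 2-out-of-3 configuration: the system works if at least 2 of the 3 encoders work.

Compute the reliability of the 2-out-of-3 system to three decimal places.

0.900

R = Σ_{i=2}^{3} C(3,i) p^i (1−p)^{3−i} with p = 0.804
C(3,2)·0.804^2·0.196^1 = 0.38009
C(3,3)·0.804^3·0.196^0 = 0.51972
Sum = 0.900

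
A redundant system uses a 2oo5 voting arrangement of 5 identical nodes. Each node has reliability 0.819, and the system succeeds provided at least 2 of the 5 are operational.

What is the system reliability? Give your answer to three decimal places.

R = Σ_{i=2}^{5} C(5,i) p^i (1−p)^{5−i} with p = 0.819
C(5,2)·0.819^2·0.181^3 = 0.03977
C(5,3)·0.819^3·0.181^2 = 0.17997
C(5,4)·0.819^4·0.181^1 = 0.40718
C(5,5)·0.819^5·0.181^0 = 0.36848
Sum = 0.995

0.995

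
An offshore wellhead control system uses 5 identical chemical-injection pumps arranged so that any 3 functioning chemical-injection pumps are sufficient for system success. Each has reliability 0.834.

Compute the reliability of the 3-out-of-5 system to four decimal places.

R = Σ_{i=3}^{5} C(5,i) p^i (1−p)^{5−i} with p = 0.834
C(5,3)·0.834^3·0.166^2 = 0.159851
C(5,4)·0.834^4·0.166^1 = 0.401552
C(5,5)·0.834^5·0.166^0 = 0.403488
Sum = 0.9649

0.9649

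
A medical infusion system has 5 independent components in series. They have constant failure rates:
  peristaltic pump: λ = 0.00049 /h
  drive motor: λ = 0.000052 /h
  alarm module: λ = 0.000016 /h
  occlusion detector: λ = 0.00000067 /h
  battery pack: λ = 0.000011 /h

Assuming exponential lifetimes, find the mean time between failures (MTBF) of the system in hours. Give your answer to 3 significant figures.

Series of exponential components: λ_sys = Σ λ_i
λ_sys = 0.00049 + 0.000052 + 0.000016 + 0.00000067 + 0.000011 = 5.6967e-04 /h
MTBF = 1 / λ_sys = 1760 h

1760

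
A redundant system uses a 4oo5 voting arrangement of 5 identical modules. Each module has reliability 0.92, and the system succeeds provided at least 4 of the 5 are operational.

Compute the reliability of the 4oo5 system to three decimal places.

R = Σ_{i=4}^{5} C(5,i) p^i (1−p)^{5−i} with p = 0.92
C(5,4)·0.92^4·0.08^1 = 0.28656
C(5,5)·0.92^5·0.08^0 = 0.65908
Sum = 0.946

0.946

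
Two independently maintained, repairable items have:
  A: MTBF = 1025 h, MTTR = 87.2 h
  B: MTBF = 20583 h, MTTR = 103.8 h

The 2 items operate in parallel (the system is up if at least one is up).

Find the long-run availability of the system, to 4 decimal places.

0.9996

A(A) = MTBF/(MTBF+MTTR) = 1025/(1025+87.2) = 0.921597
A(B) = MTBF/(MTBF+MTTR) = 20583/(20583+103.8) = 0.994982
Parallel availability: 1 − (1 − 0.921597)(1 − 0.994982) = 0.9996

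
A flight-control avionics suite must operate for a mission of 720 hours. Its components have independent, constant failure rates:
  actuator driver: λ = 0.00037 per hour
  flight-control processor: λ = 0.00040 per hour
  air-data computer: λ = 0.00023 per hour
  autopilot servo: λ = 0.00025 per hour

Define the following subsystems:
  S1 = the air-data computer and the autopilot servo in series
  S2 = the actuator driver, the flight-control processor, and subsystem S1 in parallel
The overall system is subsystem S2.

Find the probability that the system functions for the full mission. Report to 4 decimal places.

0.9829

R(actuator driver) = exp(−0.00037 × 720) = 0.766133
R(flight-control processor) = exp(−0.00040 × 720) = 0.749762
R(air-data computer) = exp(−0.00023 × 720) = 0.847385
R(autopilot servo) = exp(−0.00025 × 720) = 0.835270
Series (air-data computer and autopilot servo): 0.847385 × 0.835270 = 0.707795
Parallel (actuator driver, flight-control processor, and [0.707795]): 1 − (1 − 0.766133)(1 − 0.749762)(1 − 0.707795) = 0.9829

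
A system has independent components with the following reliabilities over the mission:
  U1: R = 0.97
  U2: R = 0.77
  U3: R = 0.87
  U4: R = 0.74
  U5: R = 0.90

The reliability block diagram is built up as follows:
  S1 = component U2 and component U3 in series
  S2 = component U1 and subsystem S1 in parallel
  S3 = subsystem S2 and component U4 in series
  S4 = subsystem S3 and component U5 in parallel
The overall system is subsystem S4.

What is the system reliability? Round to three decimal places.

Series (U2 and U3): 0.77000 × 0.87000 = 0.66990
Parallel (U1 and [0.66990]): 1 − (1 − 0.97000)(1 − 0.66990) = 0.99010
Series ([0.99010] and U4): 0.99010 × 0.74000 = 0.73267
Parallel ([0.73267] and U5): 1 − (1 − 0.73267)(1 − 0.90000) = 0.973

0.973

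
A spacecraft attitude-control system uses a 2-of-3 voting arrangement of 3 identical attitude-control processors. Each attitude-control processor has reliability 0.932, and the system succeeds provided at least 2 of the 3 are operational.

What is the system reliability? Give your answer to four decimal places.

R = Σ_{i=2}^{3} C(3,i) p^i (1−p)^{3−i} with p = 0.932
C(3,2)·0.932^2·0.068^1 = 0.177199
C(3,3)·0.932^3·0.068^0 = 0.809558
Sum = 0.9868

0.9868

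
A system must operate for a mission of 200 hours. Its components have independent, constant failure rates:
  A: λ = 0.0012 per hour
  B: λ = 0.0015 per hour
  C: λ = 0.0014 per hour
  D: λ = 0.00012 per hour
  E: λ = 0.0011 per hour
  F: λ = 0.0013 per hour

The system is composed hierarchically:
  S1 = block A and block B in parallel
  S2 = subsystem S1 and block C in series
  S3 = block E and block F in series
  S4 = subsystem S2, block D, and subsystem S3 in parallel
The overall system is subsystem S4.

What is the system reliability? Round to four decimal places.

R(A) = exp(−0.0012 × 200) = 0.786628
R(B) = exp(−0.0015 × 200) = 0.740818
R(C) = exp(−0.0014 × 200) = 0.755784
R(D) = exp(−0.00012 × 200) = 0.976286
R(E) = exp(−0.0011 × 200) = 0.802519
R(F) = exp(−0.0013 × 200) = 0.771052
Parallel (A and B): 1 − (1 − 0.786628)(1 − 0.740818) = 0.944698
Series ([0.944698] and C): 0.944698 × 0.755784 = 0.713988
Series (E and F): 0.802519 × 0.771052 = 0.618784
Parallel ([0.713988], D, and [0.618784]): 1 − (1 − 0.713988)(1 − 0.976286)(1 − 0.618784) = 0.9974

0.9974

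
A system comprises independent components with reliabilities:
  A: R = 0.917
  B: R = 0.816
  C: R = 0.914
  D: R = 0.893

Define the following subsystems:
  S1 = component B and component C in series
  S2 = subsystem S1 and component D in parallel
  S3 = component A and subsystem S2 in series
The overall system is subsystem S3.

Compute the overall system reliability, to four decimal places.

0.8921

Series (B and C): 0.816000 × 0.914000 = 0.745824
Parallel ([0.745824] and D): 1 − (1 − 0.745824)(1 − 0.893000) = 0.972803
Series (A and [0.972803]): 0.917000 × 0.972803 = 0.8921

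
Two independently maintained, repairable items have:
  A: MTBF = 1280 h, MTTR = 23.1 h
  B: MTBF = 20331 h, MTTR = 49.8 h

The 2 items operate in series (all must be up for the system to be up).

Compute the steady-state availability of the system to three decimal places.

0.980

A(A) = MTBF/(MTBF+MTTR) = 1280/(1280+23.1) = 0.982273
A(B) = MTBF/(MTBF+MTTR) = 20331/(20331+49.8) = 0.997557
Series availability: 0.982273 × 0.997557 = 0.980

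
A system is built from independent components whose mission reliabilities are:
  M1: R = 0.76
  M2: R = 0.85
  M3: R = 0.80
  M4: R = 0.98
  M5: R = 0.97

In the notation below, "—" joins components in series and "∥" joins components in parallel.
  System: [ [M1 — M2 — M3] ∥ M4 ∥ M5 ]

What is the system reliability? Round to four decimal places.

0.9997

Series (M1, M2, and M3): 0.760000 × 0.850000 × 0.800000 = 0.516800
Parallel ([0.516800], M4, and M5): 1 − (1 − 0.516800)(1 − 0.980000)(1 − 0.970000) = 0.9997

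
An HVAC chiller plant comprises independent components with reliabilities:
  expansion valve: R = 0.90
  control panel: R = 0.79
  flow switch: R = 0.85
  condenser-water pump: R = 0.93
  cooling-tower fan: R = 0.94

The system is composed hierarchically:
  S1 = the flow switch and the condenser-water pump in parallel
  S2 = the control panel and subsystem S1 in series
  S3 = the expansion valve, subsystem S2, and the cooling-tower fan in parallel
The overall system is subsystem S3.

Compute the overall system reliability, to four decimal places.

Parallel (flow switch and condenser-water pump): 1 − (1 − 0.850000)(1 − 0.930000) = 0.989500
Series (control panel and [0.989500]): 0.790000 × 0.989500 = 0.781705
Parallel (expansion valve, [0.781705], and cooling-tower fan): 1 − (1 − 0.900000)(1 − 0.781705)(1 − 0.940000) = 0.9987

0.9987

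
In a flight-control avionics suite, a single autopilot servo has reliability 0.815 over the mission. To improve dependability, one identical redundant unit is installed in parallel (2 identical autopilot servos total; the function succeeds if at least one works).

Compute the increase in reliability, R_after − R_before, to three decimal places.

R_before = 0.815
R_after = 1 − (1 − 0.815)^2 = 0.966
ΔR = 0.966 − 0.815 = 0.151

0.151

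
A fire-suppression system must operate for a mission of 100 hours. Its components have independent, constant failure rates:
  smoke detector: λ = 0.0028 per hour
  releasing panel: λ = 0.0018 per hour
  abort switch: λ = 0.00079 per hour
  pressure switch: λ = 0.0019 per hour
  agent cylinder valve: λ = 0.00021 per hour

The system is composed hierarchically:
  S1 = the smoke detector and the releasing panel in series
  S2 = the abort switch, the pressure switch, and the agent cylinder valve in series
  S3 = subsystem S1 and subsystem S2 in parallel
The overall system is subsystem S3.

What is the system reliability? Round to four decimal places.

0.9072

R(smoke detector) = exp(−0.0028 × 100) = 0.755784
R(releasing panel) = exp(−0.0018 × 100) = 0.835270
R(abort switch) = exp(−0.00079 × 100) = 0.924040
R(pressure switch) = exp(−0.0019 × 100) = 0.826959
R(agent cylinder valve) = exp(−0.00021 × 100) = 0.979219
Series (smoke detector and releasing panel): 0.755784 × 0.835270 = 0.631284
Series (abort switch, pressure switch, and agent cylinder valve): 0.924040 × 0.826959 × 0.979219 = 0.748264
Parallel ([0.631284] and [0.748264]): 1 − (1 − 0.631284)(1 − 0.748264) = 0.9072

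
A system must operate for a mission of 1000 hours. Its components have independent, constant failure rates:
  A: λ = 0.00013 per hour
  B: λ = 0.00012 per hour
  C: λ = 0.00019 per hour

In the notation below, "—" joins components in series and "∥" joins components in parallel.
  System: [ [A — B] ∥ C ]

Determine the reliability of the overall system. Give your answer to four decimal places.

0.9617

R(A) = exp(−0.00013 × 1000) = 0.878095
R(B) = exp(−0.00012 × 1000) = 0.886920
R(C) = exp(−0.00019 × 1000) = 0.826959
Series (A and B): 0.878095 × 0.886920 = 0.778800
Parallel ([0.778800] and C): 1 − (1 − 0.778800)(1 − 0.826959) = 0.9617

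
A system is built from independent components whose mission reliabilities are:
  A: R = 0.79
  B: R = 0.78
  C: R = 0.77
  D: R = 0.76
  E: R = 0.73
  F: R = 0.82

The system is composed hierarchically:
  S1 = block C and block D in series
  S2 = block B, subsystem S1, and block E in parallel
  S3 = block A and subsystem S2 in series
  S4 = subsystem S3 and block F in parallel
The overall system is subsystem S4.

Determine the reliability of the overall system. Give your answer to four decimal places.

0.9587

Series (C and D): 0.770000 × 0.760000 = 0.585200
Parallel (B, [0.585200], and E): 1 − (1 − 0.780000)(1 − 0.585200)(1 − 0.730000) = 0.975361
Series (A and [0.975361]): 0.790000 × 0.975361 = 0.770535
Parallel ([0.770535] and F): 1 − (1 − 0.770535)(1 − 0.820000) = 0.9587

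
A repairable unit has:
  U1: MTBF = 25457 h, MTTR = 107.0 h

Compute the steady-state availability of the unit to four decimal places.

A(U1) = MTBF/(MTBF+MTTR) = 25457/(25457+107.0) = 0.9958

0.9958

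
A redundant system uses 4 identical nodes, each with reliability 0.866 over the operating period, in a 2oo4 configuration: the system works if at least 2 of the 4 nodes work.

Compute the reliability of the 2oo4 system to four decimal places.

0.9913

R = Σ_{i=2}^{4} C(4,i) p^i (1−p)^{4−i} with p = 0.866
C(4,2)·0.866^2·0.134^2 = 0.080797
C(4,3)·0.866^3·0.134^1 = 0.348112
C(4,4)·0.866^4·0.134^0 = 0.562434
Sum = 0.9913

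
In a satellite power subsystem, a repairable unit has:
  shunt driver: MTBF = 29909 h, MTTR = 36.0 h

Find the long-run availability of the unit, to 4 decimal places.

0.9988

A(shunt driver) = MTBF/(MTBF+MTTR) = 29909/(29909+36.0) = 0.9988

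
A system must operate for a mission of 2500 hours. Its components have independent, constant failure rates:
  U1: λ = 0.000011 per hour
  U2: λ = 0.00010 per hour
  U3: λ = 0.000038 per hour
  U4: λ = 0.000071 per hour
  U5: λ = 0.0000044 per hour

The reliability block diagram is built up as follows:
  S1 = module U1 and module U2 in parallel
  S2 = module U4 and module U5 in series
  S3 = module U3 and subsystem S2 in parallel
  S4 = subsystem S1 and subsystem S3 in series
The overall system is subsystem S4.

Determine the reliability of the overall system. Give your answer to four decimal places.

R(U1) = exp(−0.000011 × 2500) = 0.972875
R(U2) = exp(−0.00010 × 2500) = 0.778801
R(U3) = exp(−0.000038 × 2500) = 0.909373
R(U4) = exp(−0.000071 × 2500) = 0.837361
R(U5) = exp(−0.0000044 × 2500) = 0.989060
Parallel (U1 and U2): 1 − (1 − 0.972875)(1 − 0.778801) = 0.994000
Series (U4 and U5): 0.837361 × 0.989060 = 0.828200
Parallel (U3 and [0.828200]): 1 − (1 − 0.909373)(1 − 0.828200) = 0.984430
Series ([0.994000] and [0.984430]): 0.994000 × 0.984430 = 0.9785

0.9785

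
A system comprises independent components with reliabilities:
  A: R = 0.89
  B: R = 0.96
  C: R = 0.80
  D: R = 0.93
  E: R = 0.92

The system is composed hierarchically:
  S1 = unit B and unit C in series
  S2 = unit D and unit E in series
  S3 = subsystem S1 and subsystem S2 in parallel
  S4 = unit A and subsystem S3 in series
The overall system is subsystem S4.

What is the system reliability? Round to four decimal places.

0.8602

Series (B and C): 0.960000 × 0.800000 = 0.768000
Series (D and E): 0.930000 × 0.920000 = 0.855600
Parallel ([0.768000] and [0.855600]): 1 − (1 − 0.768000)(1 − 0.855600) = 0.966499
Series (A and [0.966499]): 0.890000 × 0.966499 = 0.8602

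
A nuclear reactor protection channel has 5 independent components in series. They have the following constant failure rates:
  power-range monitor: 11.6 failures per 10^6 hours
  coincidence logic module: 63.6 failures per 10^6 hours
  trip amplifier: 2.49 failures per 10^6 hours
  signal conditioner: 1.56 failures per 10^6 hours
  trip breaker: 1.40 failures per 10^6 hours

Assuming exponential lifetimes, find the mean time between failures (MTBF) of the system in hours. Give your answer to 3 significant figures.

12400

Series of exponential components: λ_sys = Σ λ_i
λ_sys = 0.0000116 + 0.0000636 + 0.00000249 + 0.00000156 + 0.00000140 = 8.0650e-05 /h
MTBF = 1 / λ_sys = 12400 h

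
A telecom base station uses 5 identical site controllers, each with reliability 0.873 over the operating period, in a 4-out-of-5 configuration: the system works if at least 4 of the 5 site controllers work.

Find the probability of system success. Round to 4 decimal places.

R = Σ_{i=4}^{5} C(5,i) p^i (1−p)^{5−i} with p = 0.873
C(5,4)·0.873^4·0.127^1 = 0.368834
C(5,5)·0.873^5·0.127^0 = 0.507074
Sum = 0.8759

0.8759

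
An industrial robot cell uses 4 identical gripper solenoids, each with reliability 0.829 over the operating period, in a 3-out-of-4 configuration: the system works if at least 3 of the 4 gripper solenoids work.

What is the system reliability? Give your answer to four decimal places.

R = Σ_{i=3}^{4} C(4,i) p^i (1−p)^{4−i} with p = 0.829
C(4,3)·0.829^3·0.171^1 = 0.389690
C(4,4)·0.829^4·0.171^0 = 0.472300
Sum = 0.8620

0.8620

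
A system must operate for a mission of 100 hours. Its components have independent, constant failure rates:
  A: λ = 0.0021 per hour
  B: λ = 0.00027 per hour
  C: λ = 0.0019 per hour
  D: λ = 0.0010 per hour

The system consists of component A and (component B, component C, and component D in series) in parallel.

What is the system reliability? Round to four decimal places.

R(A) = exp(−0.0021 × 100) = 0.810584
R(B) = exp(−0.00027 × 100) = 0.973361
R(C) = exp(−0.0019 × 100) = 0.826959
R(D) = exp(−0.0010 × 100) = 0.904837
Series (B, C, and D): 0.973361 × 0.826959 × 0.904837 = 0.728330
Parallel (A and [0.728330]): 1 − (1 − 0.810584)(1 − 0.728330) = 0.9485

0.9485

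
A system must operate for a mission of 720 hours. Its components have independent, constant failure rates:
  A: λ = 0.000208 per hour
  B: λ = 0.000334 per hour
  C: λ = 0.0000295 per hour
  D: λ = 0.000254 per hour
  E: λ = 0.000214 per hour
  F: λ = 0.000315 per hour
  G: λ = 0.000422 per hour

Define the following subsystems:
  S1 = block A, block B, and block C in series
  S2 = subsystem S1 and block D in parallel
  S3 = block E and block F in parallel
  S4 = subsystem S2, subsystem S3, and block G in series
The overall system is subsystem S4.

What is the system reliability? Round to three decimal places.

R(A) = exp(−0.000208 × 720) = 0.86091
R(B) = exp(−0.000334 × 720) = 0.78625
R(C) = exp(−0.0000295 × 720) = 0.97898
R(D) = exp(−0.000254 × 720) = 0.83287
R(E) = exp(−0.000214 × 720) = 0.85720
R(F) = exp(−0.000315 × 720) = 0.79708
R(G) = exp(−0.000422 × 720) = 0.73798
Series (A, B, and C): 0.86091 × 0.78625 × 0.97898 = 0.66266
Parallel ([0.66266] and D): 1 − (1 − 0.66266)(1 − 0.83287) = 0.94362
Parallel (E and F): 1 − (1 − 0.85720)(1 − 0.79708) = 0.97102
Series ([0.94362], [0.97102], and G): 0.94362 × 0.97102 × 0.73798 = 0.676

0.676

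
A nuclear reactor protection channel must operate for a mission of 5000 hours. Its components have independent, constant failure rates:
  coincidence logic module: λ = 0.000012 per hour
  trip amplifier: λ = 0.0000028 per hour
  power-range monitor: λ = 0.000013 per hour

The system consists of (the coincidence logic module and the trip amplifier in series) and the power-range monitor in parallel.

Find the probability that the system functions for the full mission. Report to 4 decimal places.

R(coincidence logic module) = exp(−0.000012 × 5000) = 0.941765
R(trip amplifier) = exp(−0.0000028 × 5000) = 0.986098
R(power-range monitor) = exp(−0.000013 × 5000) = 0.937067
Series (coincidence logic module and trip amplifier): 0.941765 × 0.986098 = 0.928673
Parallel ([0.928673] and power-range monitor): 1 − (1 − 0.928673)(1 − 0.937067) = 0.9955

0.9955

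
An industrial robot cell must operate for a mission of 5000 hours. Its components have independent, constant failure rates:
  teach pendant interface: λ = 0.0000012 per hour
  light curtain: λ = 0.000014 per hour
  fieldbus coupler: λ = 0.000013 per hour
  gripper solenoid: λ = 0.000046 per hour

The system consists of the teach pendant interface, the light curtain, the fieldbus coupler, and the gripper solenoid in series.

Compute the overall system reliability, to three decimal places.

R(teach pendant interface) = exp(−0.0000012 × 5000) = 0.99402
R(light curtain) = exp(−0.000014 × 5000) = 0.93239
R(fieldbus coupler) = exp(−0.000013 × 5000) = 0.93707
R(gripper solenoid) = exp(−0.000046 × 5000) = 0.79453
Series (teach pendant interface, light curtain, fieldbus coupler, and gripper solenoid): 0.99402 × 0.93239 × 0.93707 × 0.79453 = 0.690

0.690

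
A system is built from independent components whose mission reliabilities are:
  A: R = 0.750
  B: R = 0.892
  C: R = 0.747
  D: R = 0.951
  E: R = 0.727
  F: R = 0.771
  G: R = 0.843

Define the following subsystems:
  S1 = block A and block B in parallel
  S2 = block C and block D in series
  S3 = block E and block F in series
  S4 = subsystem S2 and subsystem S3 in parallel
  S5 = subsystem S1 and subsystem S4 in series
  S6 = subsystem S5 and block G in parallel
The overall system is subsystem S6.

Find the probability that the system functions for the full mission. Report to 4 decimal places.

0.9763

Parallel (A and B): 1 − (1 − 0.750000)(1 − 0.892000) = 0.973000
Series (C and D): 0.747000 × 0.951000 = 0.710397
Series (E and F): 0.727000 × 0.771000 = 0.560517
Parallel ([0.710397] and [0.560517]): 1 − (1 − 0.710397)(1 − 0.560517) = 0.872724
Series ([0.973000] and [0.872724]): 0.973000 × 0.872724 = 0.849160
Parallel ([0.849160] and G): 1 − (1 − 0.849160)(1 − 0.843000) = 0.9763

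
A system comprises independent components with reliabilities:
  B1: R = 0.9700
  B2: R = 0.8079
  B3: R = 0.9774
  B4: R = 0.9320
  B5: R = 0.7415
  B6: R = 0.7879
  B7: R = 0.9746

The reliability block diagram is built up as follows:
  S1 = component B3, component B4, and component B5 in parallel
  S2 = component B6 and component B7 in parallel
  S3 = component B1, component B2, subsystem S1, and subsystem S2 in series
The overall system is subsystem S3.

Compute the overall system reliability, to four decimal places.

0.7791

Parallel (B3, B4, and B5): 1 − (1 − 0.977400)(1 − 0.932000)(1 − 0.741500) = 0.999603
Parallel (B6 and B7): 1 − (1 − 0.787900)(1 − 0.974600) = 0.994613
Series (B1, B2, [0.999603], and [0.994613]): 0.970000 × 0.807900 × 0.999603 × 0.994613 = 0.7791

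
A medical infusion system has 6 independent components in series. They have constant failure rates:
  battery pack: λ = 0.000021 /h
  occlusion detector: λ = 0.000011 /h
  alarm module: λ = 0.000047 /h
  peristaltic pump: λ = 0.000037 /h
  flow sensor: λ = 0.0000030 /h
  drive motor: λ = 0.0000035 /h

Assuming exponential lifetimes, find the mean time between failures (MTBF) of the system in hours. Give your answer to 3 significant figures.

8160

Series of exponential components: λ_sys = Σ λ_i
λ_sys = 0.000021 + 0.000011 + 0.000047 + 0.000037 + 0.0000030 + 0.0000035 = 1.2250e-04 /h
MTBF = 1 / λ_sys = 8160 h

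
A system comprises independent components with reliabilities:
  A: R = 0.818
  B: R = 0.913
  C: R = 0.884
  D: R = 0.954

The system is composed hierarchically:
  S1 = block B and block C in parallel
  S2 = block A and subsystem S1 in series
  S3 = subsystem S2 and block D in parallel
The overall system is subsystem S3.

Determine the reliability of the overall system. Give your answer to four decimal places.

Parallel (B and C): 1 − (1 − 0.913000)(1 − 0.884000) = 0.989908
Series (A and [0.989908]): 0.818000 × 0.989908 = 0.809745
Parallel ([0.809745] and D): 1 − (1 − 0.809745)(1 − 0.954000) = 0.9912

0.9912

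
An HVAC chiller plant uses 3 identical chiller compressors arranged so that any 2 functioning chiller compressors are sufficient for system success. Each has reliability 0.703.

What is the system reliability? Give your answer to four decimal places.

R = Σ_{i=2}^{3} C(3,i) p^i (1−p)^{3−i} with p = 0.703
C(3,2)·0.703^2·0.297^1 = 0.440340
C(3,3)·0.703^3·0.297^0 = 0.347429
Sum = 0.7878

0.7878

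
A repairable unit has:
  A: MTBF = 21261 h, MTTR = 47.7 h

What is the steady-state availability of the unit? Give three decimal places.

A(A) = MTBF/(MTBF+MTTR) = 21261/(21261+47.7) = 0.998

0.998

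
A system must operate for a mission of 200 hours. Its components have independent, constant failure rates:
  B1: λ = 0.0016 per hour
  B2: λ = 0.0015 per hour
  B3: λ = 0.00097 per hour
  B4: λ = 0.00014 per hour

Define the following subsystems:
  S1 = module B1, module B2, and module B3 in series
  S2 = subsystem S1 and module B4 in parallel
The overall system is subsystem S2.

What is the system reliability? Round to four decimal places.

0.9846

R(B1) = exp(−0.0016 × 200) = 0.726149
R(B2) = exp(−0.0015 × 200) = 0.740818
R(B3) = exp(−0.00097 × 200) = 0.823658
R(B4) = exp(−0.00014 × 200) = 0.972388
Series (B1, B2, and B3): 0.726149 × 0.740818 × 0.823658 = 0.443082
Parallel ([0.443082] and B4): 1 − (1 − 0.443082)(1 − 0.972388) = 0.9846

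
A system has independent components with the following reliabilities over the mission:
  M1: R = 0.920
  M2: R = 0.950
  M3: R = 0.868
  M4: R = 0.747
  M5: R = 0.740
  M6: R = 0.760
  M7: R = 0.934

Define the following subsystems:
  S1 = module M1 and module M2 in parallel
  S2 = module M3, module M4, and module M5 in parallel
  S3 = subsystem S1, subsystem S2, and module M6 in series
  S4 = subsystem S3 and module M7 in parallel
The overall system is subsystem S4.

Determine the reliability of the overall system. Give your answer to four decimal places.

0.9835

Parallel (M1 and M2): 1 − (1 − 0.920000)(1 − 0.950000) = 0.996000
Parallel (M3, M4, and M5): 1 − (1 − 0.868000)(1 − 0.747000)(1 − 0.740000) = 0.991317
Series ([0.996000], [0.991317], and M6): 0.996000 × 0.991317 × 0.760000 = 0.750387
Parallel ([0.750387] and M7): 1 − (1 − 0.750387)(1 − 0.934000) = 0.9835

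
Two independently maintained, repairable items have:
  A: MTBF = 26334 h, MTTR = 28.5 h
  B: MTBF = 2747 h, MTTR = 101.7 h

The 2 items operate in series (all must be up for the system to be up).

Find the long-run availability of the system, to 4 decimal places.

A(A) = MTBF/(MTBF+MTTR) = 26334/(26334+28.5) = 0.998919
A(B) = MTBF/(MTBF+MTTR) = 2747/(2747+101.7) = 0.964300
Series availability: 0.998919 × 0.964300 = 0.9633

0.9633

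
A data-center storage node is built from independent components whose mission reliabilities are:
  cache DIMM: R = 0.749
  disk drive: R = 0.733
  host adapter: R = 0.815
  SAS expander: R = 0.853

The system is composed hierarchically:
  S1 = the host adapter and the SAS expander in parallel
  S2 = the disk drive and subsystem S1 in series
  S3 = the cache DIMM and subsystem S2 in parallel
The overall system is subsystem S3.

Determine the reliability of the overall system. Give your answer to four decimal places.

0.9280

Parallel (host adapter and SAS expander): 1 − (1 − 0.815000)(1 − 0.853000) = 0.972805
Series (disk drive and [0.972805]): 0.733000 × 0.972805 = 0.713066
Parallel (cache DIMM and [0.713066]): 1 − (1 − 0.749000)(1 − 0.713066) = 0.9280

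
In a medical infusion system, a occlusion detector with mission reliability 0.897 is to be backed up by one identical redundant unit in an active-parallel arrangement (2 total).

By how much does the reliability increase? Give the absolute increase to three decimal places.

R_before = 0.897
R_after = 1 − (1 − 0.897)^2 = 0.989
ΔR = 0.989 − 0.897 = 0.092

0.092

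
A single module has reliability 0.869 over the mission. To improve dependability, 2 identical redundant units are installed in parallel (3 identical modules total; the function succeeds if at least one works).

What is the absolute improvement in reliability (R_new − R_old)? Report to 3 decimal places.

0.129

R_before = 0.869
R_after = 1 − (1 − 0.869)^3 = 0.998
ΔR = 0.998 − 0.869 = 0.129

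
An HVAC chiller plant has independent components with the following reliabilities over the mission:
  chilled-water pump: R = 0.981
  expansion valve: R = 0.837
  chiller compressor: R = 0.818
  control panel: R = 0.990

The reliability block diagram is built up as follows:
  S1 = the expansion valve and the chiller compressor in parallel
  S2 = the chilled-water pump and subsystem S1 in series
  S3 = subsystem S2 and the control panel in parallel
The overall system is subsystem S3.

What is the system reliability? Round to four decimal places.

0.9995

Parallel (expansion valve and chiller compressor): 1 − (1 − 0.837000)(1 − 0.818000) = 0.970334
Series (chilled-water pump and [0.970334]): 0.981000 × 0.970334 = 0.951898
Parallel ([0.951898] and control panel): 1 − (1 − 0.951898)(1 − 0.990000) = 0.9995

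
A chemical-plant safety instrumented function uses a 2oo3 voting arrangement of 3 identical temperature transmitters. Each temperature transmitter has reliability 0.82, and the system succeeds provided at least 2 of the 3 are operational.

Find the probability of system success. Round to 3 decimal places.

R = Σ_{i=2}^{3} C(3,i) p^i (1−p)^{3−i} with p = 0.82
C(3,2)·0.82^2·0.18^1 = 0.36310
C(3,3)·0.82^3·0.18^0 = 0.55137
Sum = 0.914

0.914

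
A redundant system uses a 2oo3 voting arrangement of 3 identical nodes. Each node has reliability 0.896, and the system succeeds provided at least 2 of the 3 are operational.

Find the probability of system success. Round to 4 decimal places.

0.9698

R = Σ_{i=2}^{3} C(3,i) p^i (1−p)^{3−i} with p = 0.896
C(3,2)·0.896^2·0.104^1 = 0.250479
C(3,3)·0.896^3·0.104^0 = 0.719323
Sum = 0.9698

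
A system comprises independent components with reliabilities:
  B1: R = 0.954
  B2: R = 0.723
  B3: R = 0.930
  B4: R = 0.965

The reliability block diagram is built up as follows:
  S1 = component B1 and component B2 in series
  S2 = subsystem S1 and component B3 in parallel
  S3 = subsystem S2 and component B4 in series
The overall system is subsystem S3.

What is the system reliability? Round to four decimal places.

0.9440

Series (B1 and B2): 0.954000 × 0.723000 = 0.689742
Parallel ([0.689742] and B3): 1 − (1 − 0.689742)(1 − 0.930000) = 0.978282
Series ([0.978282] and B4): 0.978282 × 0.965000 = 0.9440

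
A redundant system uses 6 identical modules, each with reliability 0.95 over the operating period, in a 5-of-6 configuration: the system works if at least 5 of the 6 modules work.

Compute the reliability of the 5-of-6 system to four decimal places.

0.9672

R = Σ_{i=5}^{6} C(6,i) p^i (1−p)^{6−i} with p = 0.95
C(6,5)·0.95^5·0.05^1 = 0.232134
C(6,6)·0.95^6·0.05^0 = 0.735092
Sum = 0.9672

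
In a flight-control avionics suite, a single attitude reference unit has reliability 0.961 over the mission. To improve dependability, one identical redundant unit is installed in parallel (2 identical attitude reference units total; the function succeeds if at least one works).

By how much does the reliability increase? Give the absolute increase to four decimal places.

R_before = 0.961
R_after = 1 − (1 − 0.961)^2 = 0.9985
ΔR = 0.9985 − 0.961 = 0.0375

0.0375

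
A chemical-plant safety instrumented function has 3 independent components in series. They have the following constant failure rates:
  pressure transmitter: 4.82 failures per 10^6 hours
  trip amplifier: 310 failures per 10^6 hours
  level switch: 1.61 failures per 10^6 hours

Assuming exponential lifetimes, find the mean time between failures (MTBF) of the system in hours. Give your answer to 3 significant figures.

Series of exponential components: λ_sys = Σ λ_i
λ_sys = 0.00000482 + 0.000310 + 0.00000161 = 3.1643e-04 /h
MTBF = 1 / λ_sys = 3160 h

3160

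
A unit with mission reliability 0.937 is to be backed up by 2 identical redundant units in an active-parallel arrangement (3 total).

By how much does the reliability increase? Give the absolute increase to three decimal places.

0.063

R_before = 0.937
R_after = 1 − (1 − 0.937)^3 = 1.000
ΔR = 1.000 − 0.937 = 0.063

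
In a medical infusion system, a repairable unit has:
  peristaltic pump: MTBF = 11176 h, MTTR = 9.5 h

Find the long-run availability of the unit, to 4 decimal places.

0.9992

A(peristaltic pump) = MTBF/(MTBF+MTTR) = 11176/(11176+9.5) = 0.9992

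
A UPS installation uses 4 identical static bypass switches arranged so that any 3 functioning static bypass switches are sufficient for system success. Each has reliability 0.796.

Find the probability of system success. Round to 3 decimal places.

R = Σ_{i=3}^{4} C(4,i) p^i (1−p)^{4−i} with p = 0.796
C(4,3)·0.796^3·0.204^1 = 0.41156
C(4,4)·0.796^4·0.204^0 = 0.40147
Sum = 0.813

0.813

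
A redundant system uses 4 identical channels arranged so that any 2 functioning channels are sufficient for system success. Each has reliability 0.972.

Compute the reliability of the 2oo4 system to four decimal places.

R = Σ_{i=2}^{4} C(4,i) p^i (1−p)^{4−i} with p = 0.972
C(4,2)·0.972^2·0.028^2 = 0.004444
C(4,3)·0.972^3·0.028^1 = 0.102853
C(4,4)·0.972^4·0.028^0 = 0.892617
Sum = 0.9999

0.9999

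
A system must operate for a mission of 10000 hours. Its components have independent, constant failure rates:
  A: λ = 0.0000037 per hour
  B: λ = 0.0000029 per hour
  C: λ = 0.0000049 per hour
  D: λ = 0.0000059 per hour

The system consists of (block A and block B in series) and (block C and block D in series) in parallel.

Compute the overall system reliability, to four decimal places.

0.9935

R(A) = exp(−0.0000037 × 10000) = 0.963676
R(B) = exp(−0.0000029 × 10000) = 0.971416
R(C) = exp(−0.0000049 × 10000) = 0.952181
R(D) = exp(−0.0000059 × 10000) = 0.942707
Series (A and B): 0.963676 × 0.971416 = 0.936130
Series (C and D): 0.952181 × 0.942707 = 0.897628
Parallel ([0.936130] and [0.897628]): 1 − (1 − 0.936130)(1 − 0.897628) = 0.9935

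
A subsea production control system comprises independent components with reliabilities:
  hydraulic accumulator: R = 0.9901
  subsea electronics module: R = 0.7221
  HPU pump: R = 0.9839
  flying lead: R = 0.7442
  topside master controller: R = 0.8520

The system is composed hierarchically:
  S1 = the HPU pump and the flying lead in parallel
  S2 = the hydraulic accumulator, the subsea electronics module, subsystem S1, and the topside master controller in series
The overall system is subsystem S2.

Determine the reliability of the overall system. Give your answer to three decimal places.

0.607

Parallel (HPU pump and flying lead): 1 − (1 − 0.98390)(1 − 0.74420) = 0.99588
Series (hydraulic accumulator, subsea electronics module, [0.99588], and topside master controller): 0.99010 × 0.72210 × 0.99588 × 0.85200 = 0.607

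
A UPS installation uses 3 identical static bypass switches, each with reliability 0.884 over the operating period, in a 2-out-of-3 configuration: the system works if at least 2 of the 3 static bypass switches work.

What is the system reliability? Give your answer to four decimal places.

R = Σ_{i=2}^{3} C(3,i) p^i (1−p)^{3−i} with p = 0.884
C(3,2)·0.884^2·0.116^1 = 0.271947
C(3,3)·0.884^3·0.116^0 = 0.690807
Sum = 0.9628

0.9628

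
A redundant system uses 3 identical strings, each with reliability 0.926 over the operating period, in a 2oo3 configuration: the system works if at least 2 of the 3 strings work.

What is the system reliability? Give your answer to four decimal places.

0.9844

R = Σ_{i=2}^{3} C(3,i) p^i (1−p)^{3−i} with p = 0.926
C(3,2)·0.926^2·0.074^1 = 0.190360
C(3,3)·0.926^3·0.074^0 = 0.794023
Sum = 0.9844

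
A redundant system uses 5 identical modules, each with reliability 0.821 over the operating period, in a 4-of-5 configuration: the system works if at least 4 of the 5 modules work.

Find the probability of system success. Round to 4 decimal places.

0.7796

R = Σ_{i=4}^{5} C(5,i) p^i (1−p)^{5−i} with p = 0.821
C(5,4)·0.821^4·0.179^1 = 0.406626
C(5,5)·0.821^5·0.179^0 = 0.373006
Sum = 0.7796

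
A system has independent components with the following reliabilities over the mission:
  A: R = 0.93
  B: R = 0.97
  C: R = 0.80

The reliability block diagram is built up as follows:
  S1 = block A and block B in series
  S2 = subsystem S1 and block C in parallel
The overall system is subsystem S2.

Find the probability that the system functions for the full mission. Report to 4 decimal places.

Series (A and B): 0.930000 × 0.970000 = 0.902100
Parallel ([0.902100] and C): 1 − (1 − 0.902100)(1 − 0.800000) = 0.9804

0.9804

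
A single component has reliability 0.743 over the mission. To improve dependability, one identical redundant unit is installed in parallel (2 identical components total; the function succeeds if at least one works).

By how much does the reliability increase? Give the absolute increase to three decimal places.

R_before = 0.743
R_after = 1 − (1 − 0.743)^2 = 0.934
ΔR = 0.934 − 0.743 = 0.191

0.191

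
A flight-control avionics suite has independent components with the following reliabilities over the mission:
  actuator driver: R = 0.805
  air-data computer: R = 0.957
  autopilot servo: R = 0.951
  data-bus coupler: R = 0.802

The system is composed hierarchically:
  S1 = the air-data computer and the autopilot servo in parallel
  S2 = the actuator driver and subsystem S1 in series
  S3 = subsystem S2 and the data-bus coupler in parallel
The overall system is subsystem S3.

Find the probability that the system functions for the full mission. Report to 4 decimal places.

0.9611

Parallel (air-data computer and autopilot servo): 1 − (1 − 0.957000)(1 − 0.951000) = 0.997893
Series (actuator driver and [0.997893]): 0.805000 × 0.997893 = 0.803304
Parallel ([0.803304] and data-bus coupler): 1 − (1 − 0.803304)(1 − 0.802000) = 0.9611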